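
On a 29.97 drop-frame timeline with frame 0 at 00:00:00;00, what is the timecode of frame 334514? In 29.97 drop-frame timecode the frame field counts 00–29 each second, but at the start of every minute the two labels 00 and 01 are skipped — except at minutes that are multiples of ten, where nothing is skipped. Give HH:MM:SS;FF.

03:06:01;20

Each 10-minute DF block holds 10 × 60 × 30 − 9 × 2 = 17982 frames. 334514 ÷ 17982 → 18 full blocks, remainder 10838.
Within the partial block the first minute is 1800 frames and each further minute 1798, so 6 further minute boundaries passed. Total skipped labels = 18 × 18 + 2 × 6 = 336.
Non-drop label index = 334514 + 336 = 334850; at 30 labels/s that is 03:06:01:20, i.e. DF 03:06:01;20.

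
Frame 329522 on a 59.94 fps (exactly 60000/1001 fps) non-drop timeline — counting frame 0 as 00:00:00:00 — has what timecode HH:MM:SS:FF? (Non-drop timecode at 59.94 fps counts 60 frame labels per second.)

01:31:32:02

329522 ÷ 60 = 5492 full seconds, remainder 2 frames.
5492 s = 1 h 31 min 32 s.
Timecode: 01:31:32:02.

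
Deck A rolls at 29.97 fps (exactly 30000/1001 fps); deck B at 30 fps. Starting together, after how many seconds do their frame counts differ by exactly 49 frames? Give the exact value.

The gap grows by |30 − 30000/1001| = 30/1001 frames per second.
Time for a 49-frame gap: 49 ÷ (30/1001) = 49049/30 s.

49049/30 seconds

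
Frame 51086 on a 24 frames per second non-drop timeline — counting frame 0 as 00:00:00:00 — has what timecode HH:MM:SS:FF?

51086 ÷ 24 = 2128 full seconds, remainder 14 frames.
2128 s = 0 h 35 min 28 s.
Timecode: 00:35:28:14.

00:35:28:14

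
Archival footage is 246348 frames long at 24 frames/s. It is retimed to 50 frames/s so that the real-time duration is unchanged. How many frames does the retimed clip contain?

Target frames = source frames × (target rate / source rate) = 246348 × (50)/(24) = 246348 × 25/12 = 513225.

513225 frames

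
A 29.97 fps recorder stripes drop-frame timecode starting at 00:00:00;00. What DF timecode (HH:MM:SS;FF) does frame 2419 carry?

00:01:20;21

Each 10-minute DF block holds 10 × 60 × 30 − 9 × 2 = 17982 frames. 2419 ÷ 17982 → 0 full blocks, remainder 2419.
Within the partial block the first minute is 1800 frames and each further minute 1798, so 1 further minute boundary passed. Total skipped labels = 18 × 0 + 2 × 1 = 2.
Non-drop label index = 2419 + 2 = 2421; at 30 labels/s that is 00:01:20:21, i.e. DF 00:01:20;21.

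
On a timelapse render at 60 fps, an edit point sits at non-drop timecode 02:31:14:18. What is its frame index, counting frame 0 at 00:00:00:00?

544458

Total seconds to the label: (2 × 3600 + 31 × 60 + 14) = 9074.
Frame index = 9074 × 60 + 18 = 544458.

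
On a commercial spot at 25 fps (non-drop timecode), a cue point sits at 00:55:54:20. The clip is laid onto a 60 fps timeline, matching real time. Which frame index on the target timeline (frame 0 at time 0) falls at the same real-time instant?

Source frame index: (0×3600 + 55×60 + 54) × 25 + 20 = 83870.
Real time: 83870 / (25) = 16774/5 s.
Target frame: (16774/5) × (60) = 201288.

frame 201288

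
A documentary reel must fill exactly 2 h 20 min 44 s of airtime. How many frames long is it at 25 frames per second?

2 h 20 min 44 s = 8444 s.
Frames = 8444 × 25 = 211100.

211100 frames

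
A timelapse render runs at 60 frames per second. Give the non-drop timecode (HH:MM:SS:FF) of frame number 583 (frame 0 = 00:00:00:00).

583 ÷ 60 = 9 full seconds, remainder 43 frames.
9 s = 0 h 0 min 9 s.
Timecode: 00:00:09:43.

00:00:09:43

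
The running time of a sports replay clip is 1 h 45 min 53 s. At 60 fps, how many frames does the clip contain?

1 h 45 min 53 s = 6353 s.
Frames = 6353 × 60 = 381180.

381180 frames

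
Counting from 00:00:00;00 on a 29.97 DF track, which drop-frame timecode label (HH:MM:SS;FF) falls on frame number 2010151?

18:37:52;03

Each 10-minute DF block holds 10 × 60 × 30 − 9 × 2 = 17982 frames. 2010151 ÷ 17982 → 111 full blocks, remainder 14149.
Within the partial block the first minute is 1800 frames and each further minute 1798, so 7 further minute boundaries passed. Total skipped labels = 18 × 111 + 2 × 7 = 2012.
Non-drop label index = 2010151 + 2012 = 2012163; at 30 labels/s that is 18:37:52:03, i.e. DF 18:37:52;03.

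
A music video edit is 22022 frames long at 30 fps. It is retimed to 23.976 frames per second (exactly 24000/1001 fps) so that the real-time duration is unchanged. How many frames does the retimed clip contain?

17600 frames

Target frames = source frames × (target rate / source rate) = 22022 × (24000/1001)/(30) = 22022 × 800/1001 = 17600.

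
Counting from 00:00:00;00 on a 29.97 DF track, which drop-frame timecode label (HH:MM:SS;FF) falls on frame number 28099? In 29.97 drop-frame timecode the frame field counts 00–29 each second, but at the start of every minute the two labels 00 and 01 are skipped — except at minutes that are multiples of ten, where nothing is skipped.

Ten DF minutes hold 17982 frames, so frame 28099 lies in block 1 (frames 17982–35963) with 10117 frames into that block.
The block's first minute is 1800 frames and the rest 1798 each; 10117 frames reaches minute 5, so 1 × 18 + 5 × 2 = 28 labels have been skipped so far.
Adding those back, label number 28099 + 28 = 28127 at 30 labels/s is 937 s + 17 f = 0 h 15 min 37 s frame 17, i.e. 00:15:37;17.

00:15:37;17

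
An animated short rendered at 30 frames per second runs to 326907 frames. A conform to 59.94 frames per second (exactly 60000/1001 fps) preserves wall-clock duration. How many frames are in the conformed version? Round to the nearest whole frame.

Frames at target rate = 326907 × (60000/1001) / (30) = 93402000/143 ≈ 653160.839.
Nearest whole frame: 653161.

653161 frames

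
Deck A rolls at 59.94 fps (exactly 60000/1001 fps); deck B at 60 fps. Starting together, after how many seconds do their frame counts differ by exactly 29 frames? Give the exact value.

The gap grows by |60 − 60000/1001| = 60/1001 frames per second.
Time for a 29-frame gap: 29 ÷ (60/1001) = 29029/60 s.

29029/60 seconds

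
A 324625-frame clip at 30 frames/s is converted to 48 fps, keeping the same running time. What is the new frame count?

519400 frames

Target frames = source frames × (target rate / source rate) = 324625 × (48)/(30) = 324625 × 8/5 = 519400.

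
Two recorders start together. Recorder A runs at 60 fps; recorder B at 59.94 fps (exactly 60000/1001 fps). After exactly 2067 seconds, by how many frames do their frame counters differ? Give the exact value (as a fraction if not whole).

A emits 60 × 2067 = 124020 frames; B emits 60000/1001 × 2067 = 9540000/77.
Difference = 9540/77 frames (≈ 123.8961); B is behind A.

9540/77 frames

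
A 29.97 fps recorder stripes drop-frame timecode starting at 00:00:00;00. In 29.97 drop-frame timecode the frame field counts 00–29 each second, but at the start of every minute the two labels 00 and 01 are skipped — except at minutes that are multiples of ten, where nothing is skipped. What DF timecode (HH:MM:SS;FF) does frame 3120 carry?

Each 10-minute DF block holds 10 × 60 × 30 − 9 × 2 = 17982 frames. 3120 ÷ 17982 → 0 full blocks, remainder 3120.
Within the partial block the first minute is 1800 frames and each further minute 1798, so 1 further minute boundary passed. Total skipped labels = 18 × 0 + 2 × 1 = 2.
Non-drop label index = 3120 + 2 = 3122; at 30 labels/s that is 00:01:44:02, i.e. DF 00:01:44;02.

00:01:44;02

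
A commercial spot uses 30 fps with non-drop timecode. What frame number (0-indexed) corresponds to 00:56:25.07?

frame 101557

Total seconds to the label: (0 × 3600 + 56 × 60 + 25) = 3385.
Frame index = 3385 × 30 + 7 = 101557.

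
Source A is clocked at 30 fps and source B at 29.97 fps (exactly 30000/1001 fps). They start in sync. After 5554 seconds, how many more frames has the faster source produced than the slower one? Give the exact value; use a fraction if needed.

A emits 30 × 5554 = 166620 frames; B emits 30000/1001 × 5554 = 166620000/1001.
Difference = 166620/1001 frames (≈ 166.4535); B is behind A.

166620/1001 frames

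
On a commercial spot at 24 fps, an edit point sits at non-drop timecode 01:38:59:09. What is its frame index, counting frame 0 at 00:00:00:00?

Total seconds to the label: (1 × 3600 + 38 × 60 + 59) = 5939.
Frame index = 5939 × 24 + 9 = 142545.

142545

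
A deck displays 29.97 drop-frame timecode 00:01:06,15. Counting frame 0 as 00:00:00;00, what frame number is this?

1993

Complete 10-minute blocks: 0, each 17982 frames → 0.
Remaining 1 whole minute in the current block: 1800 + 0 × 1798 = 1800 frames.
Within the current minute: 6 × 30 + 15 − 2 = 193 (labels ;00/;01 skipped at this minute). Total = 0 + 1800 + 193 = 1993.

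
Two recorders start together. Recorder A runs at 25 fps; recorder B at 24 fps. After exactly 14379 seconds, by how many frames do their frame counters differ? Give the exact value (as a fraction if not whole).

14379 frames

A emits 25 × 14379 = 359475 frames; B emits 24 × 14379 = 345096.
Difference = 14379 frames; B is behind A.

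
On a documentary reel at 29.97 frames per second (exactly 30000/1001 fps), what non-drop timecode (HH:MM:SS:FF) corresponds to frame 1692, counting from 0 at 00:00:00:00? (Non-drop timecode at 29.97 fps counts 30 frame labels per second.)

1692 ÷ 30 = 56 full seconds, remainder 12 frames.
56 s = 0 h 0 min 56 s.
Timecode: 00:00:56:12.

00:00:56:12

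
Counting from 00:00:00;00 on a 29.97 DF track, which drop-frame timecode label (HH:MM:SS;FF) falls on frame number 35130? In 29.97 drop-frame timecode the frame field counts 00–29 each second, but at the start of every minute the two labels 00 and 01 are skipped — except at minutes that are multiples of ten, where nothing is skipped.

Ten DF minutes hold 17982 frames, so frame 35130 lies in block 1 (frames 17982–35963) with 17148 frames into that block.
The block's first minute is 1800 frames and the rest 1798 each; 17148 frames reaches minute 9, so 1 × 18 + 9 × 2 = 36 labels have been skipped so far.
Adding those back, label number 35130 + 36 = 35166 at 30 labels/s is 1172 s + 6 f = 0 h 19 min 32 s frame 6, i.e. 00:19:32;06.

00:19:32;06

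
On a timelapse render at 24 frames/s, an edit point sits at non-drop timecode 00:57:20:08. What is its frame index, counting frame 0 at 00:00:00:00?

Total seconds to the label: (0 × 3600 + 57 × 60 + 20) = 3440.
Frame index = 3440 × 24 + 8 = 82568.

82568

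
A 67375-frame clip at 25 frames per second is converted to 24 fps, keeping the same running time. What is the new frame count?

64680 frames

Target frames = source frames × (target rate / source rate) = 67375 × (24)/(25) = 67375 × 24/25 = 64680.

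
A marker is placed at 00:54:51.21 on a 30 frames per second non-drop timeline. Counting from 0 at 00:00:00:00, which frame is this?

Total seconds to the label: (0 × 3600 + 54 × 60 + 51) = 3291.
Frame index = 3291 × 30 + 21 = 98751.

frame 98751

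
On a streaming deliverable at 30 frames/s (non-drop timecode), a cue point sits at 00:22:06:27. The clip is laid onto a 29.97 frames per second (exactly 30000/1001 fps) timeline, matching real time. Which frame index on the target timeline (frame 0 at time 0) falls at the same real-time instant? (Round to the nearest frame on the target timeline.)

frame 39767

Source frame index: (0×3600 + 22×60 + 6) × 30 + 27 = 39807.
Real time: 39807 / (30) = 13269/10 s.
Target frame: (13269/10) × (30000/1001) = 39807000/1001 ≈ 39767.233 → 39767.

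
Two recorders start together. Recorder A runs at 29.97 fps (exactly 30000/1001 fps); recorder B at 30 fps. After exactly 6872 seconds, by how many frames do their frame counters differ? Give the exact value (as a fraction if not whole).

A emits 30000/1001 × 6872 = 206160000/1001 frames; B emits 30 × 6872 = 206160.
Difference = 206160/1001 frames (≈ 205.9540); B is ahead of A.

206160/1001 frames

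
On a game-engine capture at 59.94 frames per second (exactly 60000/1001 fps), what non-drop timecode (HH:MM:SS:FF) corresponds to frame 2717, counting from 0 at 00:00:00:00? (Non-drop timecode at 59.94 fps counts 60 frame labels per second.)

2717 ÷ 60 = 45 full seconds, remainder 17 frames.
45 s = 0 h 0 min 45 s.
Timecode: 00:00:45:17.

00:00:45:17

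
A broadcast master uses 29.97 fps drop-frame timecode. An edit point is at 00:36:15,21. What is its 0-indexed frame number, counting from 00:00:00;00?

Complete 10-minute blocks: 3, each 17982 frames → 53946.
Remaining 6 whole minutes in the current block: 1800 + 5 × 1798 = 10790 frames.
Within the current minute: 15 × 30 + 21 − 2 = 469 (labels ;00/;01 skipped at this minute). Total = 53946 + 10790 + 469 = 65205.

65205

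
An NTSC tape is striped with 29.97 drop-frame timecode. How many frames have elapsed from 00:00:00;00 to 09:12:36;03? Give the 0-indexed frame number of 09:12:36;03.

993689

As if non-drop at 30 labels/s: (9 × 3600 + 12 × 60 + 36) × 30 + 3 = 994683.
Minute boundaries passed: 552; those not divisible by 10: 552 − 55 = 497; dropped labels = 2 × 497 = 994.
Actual frame index = 994683 − 994 = 993689.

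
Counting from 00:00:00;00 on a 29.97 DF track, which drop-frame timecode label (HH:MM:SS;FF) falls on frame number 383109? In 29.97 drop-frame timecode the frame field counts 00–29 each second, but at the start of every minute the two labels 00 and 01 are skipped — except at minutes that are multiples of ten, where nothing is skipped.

Ten DF minutes hold 17982 frames, so frame 383109 lies in block 21 (frames 377622–395603) with 5487 frames into that block.
The block's first minute is 1800 frames and the rest 1798 each; 5487 frames reaches minute 3, so 21 × 18 + 3 × 2 = 384 labels have been skipped so far.
Adding those back, label number 383109 + 384 = 383493 at 30 labels/s is 12783 s + 3 f = 3 h 33 min 3 s frame 3, i.e. 03:33:03;03.

03:33:03;03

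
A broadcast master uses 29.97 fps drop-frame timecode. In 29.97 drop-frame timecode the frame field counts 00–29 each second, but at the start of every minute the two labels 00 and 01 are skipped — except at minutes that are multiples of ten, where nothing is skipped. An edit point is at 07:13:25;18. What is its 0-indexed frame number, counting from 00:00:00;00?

As if non-drop at 30 labels/s: (7 × 3600 + 13 × 60 + 25) × 30 + 18 = 780168.
Minute boundaries passed: 433; those not divisible by 10: 433 − 43 = 390; dropped labels = 2 × 390 = 780.
Actual frame index = 780168 − 780 = 779388.

779388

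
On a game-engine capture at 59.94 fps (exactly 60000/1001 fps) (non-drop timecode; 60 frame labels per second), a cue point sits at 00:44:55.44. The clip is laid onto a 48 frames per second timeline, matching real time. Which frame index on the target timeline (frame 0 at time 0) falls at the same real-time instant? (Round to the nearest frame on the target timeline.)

frame 129525

Source frame index: (0×3600 + 44×60 + 55) × 60 + 44 = 161744.
Real time: 161744 / (60000/1001) = 10119109/3750 s.
Target frame: (10119109/3750) × (48) = 80952872/625 ≈ 129524.595 → 129525.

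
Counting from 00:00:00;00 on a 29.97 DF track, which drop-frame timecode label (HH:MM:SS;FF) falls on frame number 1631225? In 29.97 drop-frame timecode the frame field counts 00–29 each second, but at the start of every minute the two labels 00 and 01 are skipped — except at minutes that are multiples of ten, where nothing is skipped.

15:07:08;19

Ten DF minutes hold 17982 frames, so frame 1631225 lies in block 90 (frames 1618380–1636361) with 12845 frames into that block.
The block's first minute is 1800 frames and the rest 1798 each; 12845 frames reaches minute 7, so 90 × 18 + 7 × 2 = 1634 labels have been skipped so far.
Adding those back, label number 1631225 + 1634 = 1632859 at 30 labels/s is 54428 s + 19 f = 15 h 7 min 8 s frame 19, i.e. 15:07:08;19.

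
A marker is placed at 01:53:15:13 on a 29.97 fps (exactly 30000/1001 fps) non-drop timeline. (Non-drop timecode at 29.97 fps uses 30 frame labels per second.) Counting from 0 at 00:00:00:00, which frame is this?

Total seconds to the label: (1 × 3600 + 53 × 60 + 15) = 6795.
Frame index = 6795 × 30 + 13 = 203863.

frame 203863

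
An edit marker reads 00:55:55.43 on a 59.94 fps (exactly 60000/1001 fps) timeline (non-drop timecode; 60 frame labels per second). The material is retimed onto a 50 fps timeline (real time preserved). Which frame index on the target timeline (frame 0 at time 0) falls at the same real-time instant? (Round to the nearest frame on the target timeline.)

frame 167954

Source frame index: (0×3600 + 55×60 + 55) × 60 + 43 = 201343.
Real time: 201343 / (60000/1001) = 201544343/60000 s.
Target frame: (201544343/60000) × (50) = 201544343/1200 ≈ 167953.619 → 167954.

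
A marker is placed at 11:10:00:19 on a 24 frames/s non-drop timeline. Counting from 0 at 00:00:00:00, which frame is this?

frame 964819

Total seconds to the label: (11 × 3600 + 10 × 60 + 0) = 40200.
Frame index = 40200 × 24 + 19 = 964819.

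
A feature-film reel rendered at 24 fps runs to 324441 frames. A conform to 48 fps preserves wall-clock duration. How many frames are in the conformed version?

648882 frames

Frames at target rate = 324441 × (48) / (24) = 648882.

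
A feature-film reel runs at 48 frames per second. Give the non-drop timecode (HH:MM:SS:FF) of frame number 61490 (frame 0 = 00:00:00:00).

61490 ÷ 48 = 1281 full seconds, remainder 2 frames.
1281 s = 0 h 21 min 21 s.
Timecode: 00:21:21:02.

00:21:21:02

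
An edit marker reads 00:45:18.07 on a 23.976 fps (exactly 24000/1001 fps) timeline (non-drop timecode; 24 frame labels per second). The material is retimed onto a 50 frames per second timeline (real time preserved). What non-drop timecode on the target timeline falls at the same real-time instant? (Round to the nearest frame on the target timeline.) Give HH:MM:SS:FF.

Source frame index: (0×3600 + 45×60 + 18) × 24 + 7 = 65239.
Real time: 65239 / (24000/1001) = 65304239/24000 s.
Target frame: (65304239/24000) × (50) = 65304239/480 ≈ 136050.498 → 136050.
At 50 labels/s: frame 136050 → 00:45:21:00.

00:45:21:00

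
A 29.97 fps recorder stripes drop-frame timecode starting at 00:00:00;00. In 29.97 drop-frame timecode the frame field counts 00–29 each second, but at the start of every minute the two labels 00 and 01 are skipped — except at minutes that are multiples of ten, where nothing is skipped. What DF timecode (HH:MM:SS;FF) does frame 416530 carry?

03:51:38;06

Ten DF minutes hold 17982 frames, so frame 416530 lies in block 23 (frames 413586–431567) with 2944 frames into that block.
The block's first minute is 1800 frames and the rest 1798 each; 2944 frames reaches minute 1, so 23 × 18 + 1 × 2 = 416 labels have been skipped so far.
Adding those back, label number 416530 + 416 = 416946 at 30 labels/s is 13898 s + 6 f = 3 h 51 min 38 s frame 6, i.e. 03:51:38;06.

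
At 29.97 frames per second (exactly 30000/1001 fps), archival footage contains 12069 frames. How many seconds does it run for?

402.7023 seconds

Running time = 12069 / (30000/1001) = 402.7023 s.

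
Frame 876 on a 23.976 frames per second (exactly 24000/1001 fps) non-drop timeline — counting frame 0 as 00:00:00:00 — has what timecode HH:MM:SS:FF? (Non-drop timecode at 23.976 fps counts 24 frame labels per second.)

876 ÷ 24 = 36 full seconds, remainder 12 frames.
36 s = 0 h 0 min 36 s.
Timecode: 00:00:36:12.

00:00:36:12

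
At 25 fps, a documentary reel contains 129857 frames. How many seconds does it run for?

5194.28 seconds

Running time = 129857 / (25) = 5194.28 s.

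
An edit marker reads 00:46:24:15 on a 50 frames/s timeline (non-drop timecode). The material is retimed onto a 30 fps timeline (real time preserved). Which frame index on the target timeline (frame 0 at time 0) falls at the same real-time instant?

Source frame index: (0×3600 + 46×60 + 24) × 50 + 15 = 139215.
Real time: 139215 / (50) = 27843/10 s.
Target frame: (27843/10) × (30) = 83529.

frame 83529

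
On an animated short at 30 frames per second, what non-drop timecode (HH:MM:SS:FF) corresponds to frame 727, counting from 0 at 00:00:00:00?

00:00:24:07

727 ÷ 30 = 24 full seconds, remainder 7 frames.
24 s = 0 h 0 min 24 s.
Timecode: 00:00:24:07.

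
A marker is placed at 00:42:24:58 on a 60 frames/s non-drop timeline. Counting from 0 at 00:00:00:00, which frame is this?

Total seconds to the label: (0 × 3600 + 42 × 60 + 24) = 2544.
Frame index = 2544 × 60 + 58 = 152698.

152698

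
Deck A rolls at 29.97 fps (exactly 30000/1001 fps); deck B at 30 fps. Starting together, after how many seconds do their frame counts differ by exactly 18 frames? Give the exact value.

The gap grows by |30 − 30000/1001| = 30/1001 frames per second.
Time for a 18-frame gap: 18 ÷ (30/1001) = 600.6 s.

600.6 seconds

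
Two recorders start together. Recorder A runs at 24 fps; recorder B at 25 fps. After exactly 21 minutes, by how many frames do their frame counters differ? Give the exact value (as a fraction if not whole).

1260 frames

21 min = 1260 s.
A emits 24 × 1260 = 30240 frames; B emits 25 × 1260 = 31500.
Difference = 1260 frames; B is ahead of A.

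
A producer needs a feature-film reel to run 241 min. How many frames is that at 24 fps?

241 min = 14460 s.
Frames = 14460 × 24 = 347040.

347040 frames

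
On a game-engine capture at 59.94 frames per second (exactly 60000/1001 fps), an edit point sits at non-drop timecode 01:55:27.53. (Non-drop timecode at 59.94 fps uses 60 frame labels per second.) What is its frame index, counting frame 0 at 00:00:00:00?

frame 415673

Total seconds to the label: (1 × 3600 + 55 × 60 + 27) = 6927.
Frame index = 6927 × 60 + 53 = 415673.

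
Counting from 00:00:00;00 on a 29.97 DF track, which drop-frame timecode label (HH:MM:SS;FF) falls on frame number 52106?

00:28:58;18

Each 10-minute DF block holds 10 × 60 × 30 − 9 × 2 = 17982 frames. 52106 ÷ 17982 → 2 full blocks, remainder 16142.
Within the partial block the first minute is 1800 frames and each further minute 1798, so 8 further minute boundaries passed. Total skipped labels = 18 × 2 + 2 × 8 = 52.
Non-drop label index = 52106 + 52 = 52158; at 30 labels/s that is 00:28:58:18, i.e. DF 00:28:58;18.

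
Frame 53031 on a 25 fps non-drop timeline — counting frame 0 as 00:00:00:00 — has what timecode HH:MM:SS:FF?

00:35:21:06

53031 ÷ 25 = 2121 full seconds, remainder 6 frames.
2121 s = 0 h 35 min 21 s.
Timecode: 00:35:21:06.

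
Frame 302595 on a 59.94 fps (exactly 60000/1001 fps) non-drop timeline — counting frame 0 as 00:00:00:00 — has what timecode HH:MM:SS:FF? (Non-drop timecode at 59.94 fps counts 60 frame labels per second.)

01:24:03:15

302595 ÷ 60 = 5043 full seconds, remainder 15 frames.
5043 s = 1 h 24 min 3 s.
Timecode: 01:24:03:15.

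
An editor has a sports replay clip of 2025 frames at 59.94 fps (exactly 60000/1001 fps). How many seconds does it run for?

Running time = 2025 / (60000/1001) = 33.78375 s.

33.78375 seconds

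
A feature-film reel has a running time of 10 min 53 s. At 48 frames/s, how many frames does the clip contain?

31344 frames

10 min 53 s = 653 s.
Frames = 653 × 48 = 31344.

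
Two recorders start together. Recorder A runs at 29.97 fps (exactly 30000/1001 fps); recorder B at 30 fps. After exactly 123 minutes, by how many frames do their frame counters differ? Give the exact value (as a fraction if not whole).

123 min = 7380 s.
A emits 30000/1001 × 7380 = 221400000/1001 frames; B emits 30 × 7380 = 221400.
Difference = 221400/1001 frames (≈ 221.1788); B is ahead of A.

221400/1001 frames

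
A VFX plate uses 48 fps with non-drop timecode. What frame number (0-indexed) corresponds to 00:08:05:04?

frame 23284

Total seconds to the label: (0 × 3600 + 8 × 60 + 5) = 485.
Frame index = 485 × 48 + 4 = 23284.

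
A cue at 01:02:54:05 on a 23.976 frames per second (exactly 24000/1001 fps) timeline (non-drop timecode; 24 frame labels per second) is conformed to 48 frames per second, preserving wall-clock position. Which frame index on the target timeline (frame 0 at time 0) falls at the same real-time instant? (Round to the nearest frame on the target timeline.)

frame 181343

Source frame index: (1×3600 + 2×60 + 54) × 24 + 5 = 90581.
Real time: 90581 / (24000/1001) = 90671581/24000 s.
Target frame: (90671581/24000) × (48) = 90671581/500 ≈ 181343.162 → 181343.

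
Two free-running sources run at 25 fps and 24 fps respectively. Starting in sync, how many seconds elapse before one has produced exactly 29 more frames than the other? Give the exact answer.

29 seconds

The gap grows by |24 − 25| = 1 frame per second.
Time for a 29-frame gap: 29 ÷ (1) = 29 s.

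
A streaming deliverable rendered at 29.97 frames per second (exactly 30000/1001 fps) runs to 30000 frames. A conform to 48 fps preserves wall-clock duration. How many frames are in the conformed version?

48048 frames

Target frames = source frames × (target rate / source rate) = 30000 × (48)/(30000/1001) = 30000 × 1001/625 = 48048.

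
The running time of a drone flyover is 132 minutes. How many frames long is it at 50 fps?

132 min = 7920 s.
Frames = 7920 × 50 = 396000.

396000 frames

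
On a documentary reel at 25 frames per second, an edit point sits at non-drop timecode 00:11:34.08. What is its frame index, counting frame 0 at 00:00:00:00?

Total seconds to the label: (0 × 3600 + 11 × 60 + 34) = 694.
Frame index = 694 × 25 + 8 = 17358.

frame 17358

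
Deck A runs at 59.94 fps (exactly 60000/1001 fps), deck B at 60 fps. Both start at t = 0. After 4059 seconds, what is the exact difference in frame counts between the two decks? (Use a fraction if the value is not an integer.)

22140/91 frames

A emits 60000/1001 × 4059 = 22140000/91 frames; B emits 60 × 4059 = 243540.
Difference = 22140/91 frames (≈ 243.2967); B is ahead of A.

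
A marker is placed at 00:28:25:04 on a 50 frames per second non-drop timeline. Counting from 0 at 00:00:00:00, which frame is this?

Total seconds to the label: (0 × 3600 + 28 × 60 + 25) = 1705.
Frame index = 1705 × 50 + 4 = 85254.

frame 85254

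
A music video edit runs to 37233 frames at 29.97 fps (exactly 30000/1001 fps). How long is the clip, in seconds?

Running time = 37233 / (30000/1001) = 1242.3411 s.

1242.3411 seconds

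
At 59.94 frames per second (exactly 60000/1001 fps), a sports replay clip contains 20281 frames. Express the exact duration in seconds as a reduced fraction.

20301281/60000 seconds

Running time = 20281 ÷ (60000/1001) = 20281 × 1001/60000 = 20301281/60000 s.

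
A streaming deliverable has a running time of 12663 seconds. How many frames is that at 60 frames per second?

Frames = 12663 × 60 = 759780.

759780 frames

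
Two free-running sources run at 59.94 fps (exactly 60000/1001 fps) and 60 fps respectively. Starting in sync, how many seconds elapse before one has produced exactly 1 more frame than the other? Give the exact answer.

1001/60 seconds

The gap grows by |60 − 60000/1001| = 60/1001 frames per second.
Time for a 1-frame gap: 1 ÷ (60/1001) = 1001/60 s.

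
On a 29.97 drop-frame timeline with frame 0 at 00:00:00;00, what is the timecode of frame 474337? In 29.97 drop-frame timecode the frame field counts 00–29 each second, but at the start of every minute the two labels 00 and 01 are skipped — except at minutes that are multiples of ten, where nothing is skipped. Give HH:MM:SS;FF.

Each 10-minute DF block holds 10 × 60 × 30 − 9 × 2 = 17982 frames. 474337 ÷ 17982 → 26 full blocks, remainder 6805.
Within the partial block the first minute is 1800 frames and each further minute 1798, so 3 further minute boundaries passed. Total skipped labels = 18 × 26 + 2 × 3 = 474.
Non-drop label index = 474337 + 474 = 474811; at 30 labels/s that is 04:23:47:01, i.e. DF 04:23:47;01.

04:23:47;01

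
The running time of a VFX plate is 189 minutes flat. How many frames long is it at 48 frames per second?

544320 frames

189 min = 11340 s.
Frames = 11340 × 48 = 544320.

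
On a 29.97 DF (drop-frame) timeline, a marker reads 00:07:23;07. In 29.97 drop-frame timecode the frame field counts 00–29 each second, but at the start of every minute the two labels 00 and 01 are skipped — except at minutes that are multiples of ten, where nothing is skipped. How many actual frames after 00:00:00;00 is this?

13283

Complete 10-minute blocks: 0, each 17982 frames → 0.
Remaining 7 whole minutes in the current block: 1800 + 6 × 1798 = 12588 frames.
Within the current minute: 23 × 30 + 7 − 2 = 695 (labels ;00/;01 skipped at this minute). Total = 0 + 12588 + 695 = 13283.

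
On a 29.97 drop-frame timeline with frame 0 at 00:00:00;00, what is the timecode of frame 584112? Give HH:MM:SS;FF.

05:24:49;26

Each 10-minute DF block holds 10 × 60 × 30 − 9 × 2 = 17982 frames. 584112 ÷ 17982 → 32 full blocks, remainder 8688.
Within the partial block the first minute is 1800 frames and each further minute 1798, so 4 further minute boundaries passed. Total skipped labels = 18 × 32 + 2 × 4 = 584.
Non-drop label index = 584112 + 584 = 584696; at 30 labels/s that is 05:24:49:26, i.e. DF 05:24:49;26.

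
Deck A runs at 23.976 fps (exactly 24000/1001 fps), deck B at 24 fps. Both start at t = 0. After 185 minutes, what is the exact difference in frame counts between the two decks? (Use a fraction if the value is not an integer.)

266400/1001 frames

185 min = 11100 s.
A emits 24000/1001 × 11100 = 266400000/1001 frames; B emits 24 × 11100 = 266400.
Difference = 266400/1001 frames (≈ 266.1339); B is ahead of A.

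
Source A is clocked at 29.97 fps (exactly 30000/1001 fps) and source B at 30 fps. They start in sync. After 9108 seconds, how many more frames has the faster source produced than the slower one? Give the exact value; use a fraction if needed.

24840/91 frames

A emits 30000/1001 × 9108 = 24840000/91 frames; B emits 30 × 9108 = 273240.
Difference = 24840/91 frames (≈ 272.9670); B is ahead of A.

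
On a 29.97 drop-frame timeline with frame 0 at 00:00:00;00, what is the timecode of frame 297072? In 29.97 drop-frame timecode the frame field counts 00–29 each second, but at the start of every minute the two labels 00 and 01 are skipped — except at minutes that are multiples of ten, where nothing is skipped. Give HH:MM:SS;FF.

Ten DF minutes hold 17982 frames, so frame 297072 lies in block 16 (frames 287712–305693) with 9360 frames into that block.
The block's first minute is 1800 frames and the rest 1798 each; 9360 frames reaches minute 5, so 16 × 18 + 5 × 2 = 298 labels have been skipped so far.
Adding those back, label number 297072 + 298 = 297370 at 30 labels/s is 9912 s + 10 f = 2 h 45 min 12 s frame 10, i.e. 02:45:12;10.

02:45:12;10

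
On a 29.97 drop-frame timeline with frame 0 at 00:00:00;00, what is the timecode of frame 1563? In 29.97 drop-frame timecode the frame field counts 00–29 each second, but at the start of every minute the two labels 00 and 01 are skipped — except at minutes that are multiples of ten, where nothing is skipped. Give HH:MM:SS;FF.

Ten DF minutes hold 17982 frames, so frame 1563 lies in block 0 (frames 0–17981) with 1563 frames into that block.
The block's first minute is 1800 frames and the rest 1798 each; 1563 frames reaches minute 0, so 0 × 18 + 0 × 2 = 0 labels have been skipped so far.
Adding those back, label number 1563 + 0 = 1563 at 30 labels/s is 52 s + 3 f = 0 h 0 min 52 s frame 3, i.e. 00:00:52;03.

00:00:52;03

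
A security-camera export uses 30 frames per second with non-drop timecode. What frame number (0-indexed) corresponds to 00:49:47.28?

89638

Total seconds to the label: (0 × 3600 + 49 × 60 + 47) = 2987.
Frame index = 2987 × 30 + 28 = 89638.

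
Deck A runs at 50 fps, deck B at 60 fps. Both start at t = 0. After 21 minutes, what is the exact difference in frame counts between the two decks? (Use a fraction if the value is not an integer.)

21 min = 1260 s.
A emits 50 × 1260 = 63000 frames; B emits 60 × 1260 = 75600.
Difference = 12600 frames; B is ahead of A.

12600 frames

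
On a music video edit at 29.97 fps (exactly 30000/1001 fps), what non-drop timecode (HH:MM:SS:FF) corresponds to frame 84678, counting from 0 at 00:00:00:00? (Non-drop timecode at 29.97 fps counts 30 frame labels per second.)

00:47:02:18

84678 ÷ 30 = 2822 full seconds, remainder 18 frames.
2822 s = 0 h 47 min 2 s.
Timecode: 00:47:02:18.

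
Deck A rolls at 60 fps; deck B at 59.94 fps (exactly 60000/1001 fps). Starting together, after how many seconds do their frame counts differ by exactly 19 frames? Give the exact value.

19019/60 seconds

The gap grows by |60000/1001 − 60| = 60/1001 frames per second.
Time for a 19-frame gap: 19 ÷ (60/1001) = 19019/60 s.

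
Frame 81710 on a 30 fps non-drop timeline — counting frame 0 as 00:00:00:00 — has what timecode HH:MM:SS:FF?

81710 ÷ 30 = 2723 full seconds, remainder 20 frames.
2723 s = 0 h 45 min 23 s.
Timecode: 00:45:23:20.

00:45:23:20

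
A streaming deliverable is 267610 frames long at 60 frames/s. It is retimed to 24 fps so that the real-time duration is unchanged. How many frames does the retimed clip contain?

Target frames = source frames × (target rate / source rate) = 267610 × (24)/(60) = 267610 × 2/5 = 107044.

107044 frames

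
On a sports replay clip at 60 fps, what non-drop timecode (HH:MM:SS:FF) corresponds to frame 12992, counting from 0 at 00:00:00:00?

12992 ÷ 60 = 216 full seconds, remainder 32 frames.
216 s = 0 h 3 min 36 s.
Timecode: 00:03:36:32.

00:03:36:32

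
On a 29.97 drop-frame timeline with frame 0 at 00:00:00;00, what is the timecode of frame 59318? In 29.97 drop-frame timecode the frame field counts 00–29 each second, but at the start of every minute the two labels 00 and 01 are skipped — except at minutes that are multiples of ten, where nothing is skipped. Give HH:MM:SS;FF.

00:32:59;06

Each 10-minute DF block holds 10 × 60 × 30 − 9 × 2 = 17982 frames. 59318 ÷ 17982 → 3 full blocks, remainder 5372.
Within the partial block the first minute is 1800 frames and each further minute 1798, so 2 further minute boundaries passed. Total skipped labels = 18 × 3 + 2 × 2 = 58.
Non-drop label index = 59318 + 58 = 59376; at 30 labels/s that is 00:32:59:06, i.e. DF 00:32:59;06.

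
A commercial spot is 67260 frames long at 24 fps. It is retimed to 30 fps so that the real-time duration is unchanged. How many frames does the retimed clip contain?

Target frames = source frames × (target rate / source rate) = 67260 × (30)/(24) = 67260 × 5/4 = 84075.

84075 frames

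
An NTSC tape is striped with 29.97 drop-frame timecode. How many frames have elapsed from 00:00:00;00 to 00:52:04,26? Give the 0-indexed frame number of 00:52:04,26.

93652

As if non-drop at 30 labels/s: (0 × 3600 + 52 × 60 + 4) × 30 + 26 = 93746.
Minute boundaries passed: 52; those not divisible by 10: 52 − 5 = 47; dropped labels = 2 × 47 = 94.
Actual frame index = 93746 − 94 = 93652.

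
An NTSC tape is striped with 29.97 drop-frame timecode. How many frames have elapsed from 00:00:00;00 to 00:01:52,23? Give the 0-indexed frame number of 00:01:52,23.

3381

Complete 10-minute blocks: 0, each 17982 frames → 0.
Remaining 1 whole minute in the current block: 1800 + 0 × 1798 = 1800 frames.
Within the current minute: 52 × 30 + 23 − 2 = 1581 (labels ;00/;01 skipped at this minute). Total = 0 + 1800 + 1581 = 3381.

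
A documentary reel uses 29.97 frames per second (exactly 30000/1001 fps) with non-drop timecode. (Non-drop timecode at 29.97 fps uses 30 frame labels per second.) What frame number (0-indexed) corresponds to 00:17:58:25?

32365

Total seconds to the label: (0 × 3600 + 17 × 60 + 58) = 1078.
Frame index = 1078 × 30 + 25 = 32365.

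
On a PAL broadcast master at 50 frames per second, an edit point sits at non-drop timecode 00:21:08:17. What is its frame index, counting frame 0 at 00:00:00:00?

Total seconds to the label: (0 × 3600 + 21 × 60 + 8) = 1268.
Frame index = 1268 × 50 + 17 = 63417.

63417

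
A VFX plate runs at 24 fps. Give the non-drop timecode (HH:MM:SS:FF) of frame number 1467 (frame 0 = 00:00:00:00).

00:01:01:03

1467 ÷ 24 = 61 full seconds, remainder 3 frames.
61 s = 0 h 1 min 1 s.
Timecode: 00:01:01:03.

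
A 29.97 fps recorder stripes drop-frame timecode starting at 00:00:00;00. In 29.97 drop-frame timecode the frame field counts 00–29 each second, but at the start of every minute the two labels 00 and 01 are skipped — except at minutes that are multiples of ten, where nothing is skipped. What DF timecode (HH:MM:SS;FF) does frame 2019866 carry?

18:43:16;08

Ten DF minutes hold 17982 frames, so frame 2019866 lies in block 112 (frames 2013984–2031965) with 5882 frames into that block.
The block's first minute is 1800 frames and the rest 1798 each; 5882 frames reaches minute 3, so 112 × 18 + 3 × 2 = 2022 labels have been skipped so far.
Adding those back, label number 2019866 + 2022 = 2021888 at 30 labels/s is 67396 s + 8 f = 18 h 43 min 16 s frame 8, i.e. 18:43:16;08.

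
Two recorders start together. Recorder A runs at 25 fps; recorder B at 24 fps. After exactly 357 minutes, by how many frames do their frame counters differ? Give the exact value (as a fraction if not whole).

357 min = 21420 s.
A emits 25 × 21420 = 535500 frames; B emits 24 × 21420 = 514080.
Difference = 21420 frames; B is behind A.

21420 frames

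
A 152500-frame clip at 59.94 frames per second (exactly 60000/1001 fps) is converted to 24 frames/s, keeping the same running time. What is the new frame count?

Target frames = source frames × (target rate / source rate) = 152500 × (24)/(60000/1001) = 152500 × 1001/2500 = 61061.

61061 frames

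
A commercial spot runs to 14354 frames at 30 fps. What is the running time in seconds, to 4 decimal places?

Running time = 14354 × 1/30 = 7177/15 s ≈ 478.4667 s.

478.4667 seconds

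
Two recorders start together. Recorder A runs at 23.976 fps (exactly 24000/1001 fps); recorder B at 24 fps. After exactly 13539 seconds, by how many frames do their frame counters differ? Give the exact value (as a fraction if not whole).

A emits 24000/1001 × 13539 = 324936000/1001 frames; B emits 24 × 13539 = 324936.
Difference = 324936/1001 frames (≈ 324.6114); B is ahead of A.

324936/1001 frames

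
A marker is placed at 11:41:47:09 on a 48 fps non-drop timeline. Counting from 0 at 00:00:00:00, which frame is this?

Total seconds to the label: (11 × 3600 + 41 × 60 + 47) = 42107.
Frame index = 42107 × 48 + 9 = 2021145.

2021145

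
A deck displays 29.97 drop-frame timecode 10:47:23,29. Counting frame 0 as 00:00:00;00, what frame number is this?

Complete 10-minute blocks: 64, each 17982 frames → 1150848.
Remaining 7 whole minutes in the current block: 1800 + 6 × 1798 = 12588 frames.
Within the current minute: 23 × 30 + 29 − 2 = 717 (labels ;00/;01 skipped at this minute). Total = 1150848 + 12588 + 717 = 1164153.

1164153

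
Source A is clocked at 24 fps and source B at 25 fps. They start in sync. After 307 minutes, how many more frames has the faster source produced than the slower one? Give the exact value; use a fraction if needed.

307 min = 18420 s.
A emits 24 × 18420 = 442080 frames; B emits 25 × 18420 = 460500.
Difference = 18420 frames; B is ahead of A.

18420 frames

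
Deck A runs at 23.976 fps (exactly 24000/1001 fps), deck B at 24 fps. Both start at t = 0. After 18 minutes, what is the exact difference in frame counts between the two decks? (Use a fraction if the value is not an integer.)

25920/1001 frames

18 min = 1080 s.
A emits 24000/1001 × 1080 = 25920000/1001 frames; B emits 24 × 1080 = 25920.
Difference = 25920/1001 frames (≈ 25.8941); B is ahead of A.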